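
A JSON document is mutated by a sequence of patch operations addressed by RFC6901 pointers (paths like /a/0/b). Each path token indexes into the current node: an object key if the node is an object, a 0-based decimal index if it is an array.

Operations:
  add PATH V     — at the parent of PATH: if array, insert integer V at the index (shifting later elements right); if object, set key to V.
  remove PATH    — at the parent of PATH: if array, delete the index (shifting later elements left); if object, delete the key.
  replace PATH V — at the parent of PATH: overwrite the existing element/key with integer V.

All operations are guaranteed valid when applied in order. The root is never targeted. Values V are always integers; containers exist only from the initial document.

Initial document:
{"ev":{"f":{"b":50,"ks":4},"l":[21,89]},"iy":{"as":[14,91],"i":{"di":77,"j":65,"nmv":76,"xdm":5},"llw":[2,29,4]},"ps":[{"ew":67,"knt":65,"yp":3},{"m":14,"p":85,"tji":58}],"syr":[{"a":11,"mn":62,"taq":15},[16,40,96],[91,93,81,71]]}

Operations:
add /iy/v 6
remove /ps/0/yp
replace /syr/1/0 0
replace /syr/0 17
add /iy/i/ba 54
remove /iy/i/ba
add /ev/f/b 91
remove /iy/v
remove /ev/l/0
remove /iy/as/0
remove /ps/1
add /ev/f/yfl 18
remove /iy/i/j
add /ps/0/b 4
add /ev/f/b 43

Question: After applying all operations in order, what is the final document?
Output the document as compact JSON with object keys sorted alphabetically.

Answer: {"ev":{"f":{"b":43,"ks":4,"yfl":18},"l":[89]},"iy":{"as":[91],"i":{"di":77,"nmv":76,"xdm":5},"llw":[2,29,4]},"ps":[{"b":4,"ew":67,"knt":65}],"syr":[17,[0,40,96],[91,93,81,71]]}

Derivation:
After op 1 (add /iy/v 6): {"ev":{"f":{"b":50,"ks":4},"l":[21,89]},"iy":{"as":[14,91],"i":{"di":77,"j":65,"nmv":76,"xdm":5},"llw":[2,29,4],"v":6},"ps":[{"ew":67,"knt":65,"yp":3},{"m":14,"p":85,"tji":58}],"syr":[{"a":11,"mn":62,"taq":15},[16,40,96],[91,93,81,71]]}
After op 2 (remove /ps/0/yp): {"ev":{"f":{"b":50,"ks":4},"l":[21,89]},"iy":{"as":[14,91],"i":{"di":77,"j":65,"nmv":76,"xdm":5},"llw":[2,29,4],"v":6},"ps":[{"ew":67,"knt":65},{"m":14,"p":85,"tji":58}],"syr":[{"a":11,"mn":62,"taq":15},[16,40,96],[91,93,81,71]]}
After op 3 (replace /syr/1/0 0): {"ev":{"f":{"b":50,"ks":4},"l":[21,89]},"iy":{"as":[14,91],"i":{"di":77,"j":65,"nmv":76,"xdm":5},"llw":[2,29,4],"v":6},"ps":[{"ew":67,"knt":65},{"m":14,"p":85,"tji":58}],"syr":[{"a":11,"mn":62,"taq":15},[0,40,96],[91,93,81,71]]}
After op 4 (replace /syr/0 17): {"ev":{"f":{"b":50,"ks":4},"l":[21,89]},"iy":{"as":[14,91],"i":{"di":77,"j":65,"nmv":76,"xdm":5},"llw":[2,29,4],"v":6},"ps":[{"ew":67,"knt":65},{"m":14,"p":85,"tji":58}],"syr":[17,[0,40,96],[91,93,81,71]]}
After op 5 (add /iy/i/ba 54): {"ev":{"f":{"b":50,"ks":4},"l":[21,89]},"iy":{"as":[14,91],"i":{"ba":54,"di":77,"j":65,"nmv":76,"xdm":5},"llw":[2,29,4],"v":6},"ps":[{"ew":67,"knt":65},{"m":14,"p":85,"tji":58}],"syr":[17,[0,40,96],[91,93,81,71]]}
After op 6 (remove /iy/i/ba): {"ev":{"f":{"b":50,"ks":4},"l":[21,89]},"iy":{"as":[14,91],"i":{"di":77,"j":65,"nmv":76,"xdm":5},"llw":[2,29,4],"v":6},"ps":[{"ew":67,"knt":65},{"m":14,"p":85,"tji":58}],"syr":[17,[0,40,96],[91,93,81,71]]}
After op 7 (add /ev/f/b 91): {"ev":{"f":{"b":91,"ks":4},"l":[21,89]},"iy":{"as":[14,91],"i":{"di":77,"j":65,"nmv":76,"xdm":5},"llw":[2,29,4],"v":6},"ps":[{"ew":67,"knt":65},{"m":14,"p":85,"tji":58}],"syr":[17,[0,40,96],[91,93,81,71]]}
After op 8 (remove /iy/v): {"ev":{"f":{"b":91,"ks":4},"l":[21,89]},"iy":{"as":[14,91],"i":{"di":77,"j":65,"nmv":76,"xdm":5},"llw":[2,29,4]},"ps":[{"ew":67,"knt":65},{"m":14,"p":85,"tji":58}],"syr":[17,[0,40,96],[91,93,81,71]]}
After op 9 (remove /ev/l/0): {"ev":{"f":{"b":91,"ks":4},"l":[89]},"iy":{"as":[14,91],"i":{"di":77,"j":65,"nmv":76,"xdm":5},"llw":[2,29,4]},"ps":[{"ew":67,"knt":65},{"m":14,"p":85,"tji":58}],"syr":[17,[0,40,96],[91,93,81,71]]}
After op 10 (remove /iy/as/0): {"ev":{"f":{"b":91,"ks":4},"l":[89]},"iy":{"as":[91],"i":{"di":77,"j":65,"nmv":76,"xdm":5},"llw":[2,29,4]},"ps":[{"ew":67,"knt":65},{"m":14,"p":85,"tji":58}],"syr":[17,[0,40,96],[91,93,81,71]]}
After op 11 (remove /ps/1): {"ev":{"f":{"b":91,"ks":4},"l":[89]},"iy":{"as":[91],"i":{"di":77,"j":65,"nmv":76,"xdm":5},"llw":[2,29,4]},"ps":[{"ew":67,"knt":65}],"syr":[17,[0,40,96],[91,93,81,71]]}
After op 12 (add /ev/f/yfl 18): {"ev":{"f":{"b":91,"ks":4,"yfl":18},"l":[89]},"iy":{"as":[91],"i":{"di":77,"j":65,"nmv":76,"xdm":5},"llw":[2,29,4]},"ps":[{"ew":67,"knt":65}],"syr":[17,[0,40,96],[91,93,81,71]]}
After op 13 (remove /iy/i/j): {"ev":{"f":{"b":91,"ks":4,"yfl":18},"l":[89]},"iy":{"as":[91],"i":{"di":77,"nmv":76,"xdm":5},"llw":[2,29,4]},"ps":[{"ew":67,"knt":65}],"syr":[17,[0,40,96],[91,93,81,71]]}
After op 14 (add /ps/0/b 4): {"ev":{"f":{"b":91,"ks":4,"yfl":18},"l":[89]},"iy":{"as":[91],"i":{"di":77,"nmv":76,"xdm":5},"llw":[2,29,4]},"ps":[{"b":4,"ew":67,"knt":65}],"syr":[17,[0,40,96],[91,93,81,71]]}
After op 15 (add /ev/f/b 43): {"ev":{"f":{"b":43,"ks":4,"yfl":18},"l":[89]},"iy":{"as":[91],"i":{"di":77,"nmv":76,"xdm":5},"llw":[2,29,4]},"ps":[{"b":4,"ew":67,"knt":65}],"syr":[17,[0,40,96],[91,93,81,71]]}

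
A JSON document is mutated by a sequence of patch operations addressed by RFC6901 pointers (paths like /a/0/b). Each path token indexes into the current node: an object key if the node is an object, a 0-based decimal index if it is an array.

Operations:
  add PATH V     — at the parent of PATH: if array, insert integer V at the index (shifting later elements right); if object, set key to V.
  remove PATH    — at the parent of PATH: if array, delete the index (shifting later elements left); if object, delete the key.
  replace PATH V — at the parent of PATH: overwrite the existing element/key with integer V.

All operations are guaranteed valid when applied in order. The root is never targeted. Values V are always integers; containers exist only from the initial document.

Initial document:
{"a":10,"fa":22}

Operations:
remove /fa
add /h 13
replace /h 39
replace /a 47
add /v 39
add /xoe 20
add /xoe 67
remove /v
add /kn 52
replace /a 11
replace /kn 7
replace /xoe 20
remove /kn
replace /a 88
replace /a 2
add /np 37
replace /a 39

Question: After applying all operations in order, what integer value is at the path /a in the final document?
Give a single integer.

After op 1 (remove /fa): {"a":10}
After op 2 (add /h 13): {"a":10,"h":13}
After op 3 (replace /h 39): {"a":10,"h":39}
After op 4 (replace /a 47): {"a":47,"h":39}
After op 5 (add /v 39): {"a":47,"h":39,"v":39}
After op 6 (add /xoe 20): {"a":47,"h":39,"v":39,"xoe":20}
After op 7 (add /xoe 67): {"a":47,"h":39,"v":39,"xoe":67}
After op 8 (remove /v): {"a":47,"h":39,"xoe":67}
After op 9 (add /kn 52): {"a":47,"h":39,"kn":52,"xoe":67}
After op 10 (replace /a 11): {"a":11,"h":39,"kn":52,"xoe":67}
After op 11 (replace /kn 7): {"a":11,"h":39,"kn":7,"xoe":67}
After op 12 (replace /xoe 20): {"a":11,"h":39,"kn":7,"xoe":20}
After op 13 (remove /kn): {"a":11,"h":39,"xoe":20}
After op 14 (replace /a 88): {"a":88,"h":39,"xoe":20}
After op 15 (replace /a 2): {"a":2,"h":39,"xoe":20}
After op 16 (add /np 37): {"a":2,"h":39,"np":37,"xoe":20}
After op 17 (replace /a 39): {"a":39,"h":39,"np":37,"xoe":20}
Value at /a: 39

Answer: 39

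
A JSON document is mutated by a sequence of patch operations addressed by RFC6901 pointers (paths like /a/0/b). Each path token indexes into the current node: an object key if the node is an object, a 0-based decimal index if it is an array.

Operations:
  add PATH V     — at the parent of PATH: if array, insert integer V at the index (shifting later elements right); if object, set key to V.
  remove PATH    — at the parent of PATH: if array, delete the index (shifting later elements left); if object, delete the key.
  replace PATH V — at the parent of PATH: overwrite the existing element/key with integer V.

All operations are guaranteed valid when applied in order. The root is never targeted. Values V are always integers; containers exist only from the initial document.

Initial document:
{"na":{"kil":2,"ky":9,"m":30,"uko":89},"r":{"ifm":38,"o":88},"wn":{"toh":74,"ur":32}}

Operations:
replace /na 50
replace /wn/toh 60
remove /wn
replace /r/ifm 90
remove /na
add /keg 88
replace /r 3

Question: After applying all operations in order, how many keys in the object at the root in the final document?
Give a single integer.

After op 1 (replace /na 50): {"na":50,"r":{"ifm":38,"o":88},"wn":{"toh":74,"ur":32}}
After op 2 (replace /wn/toh 60): {"na":50,"r":{"ifm":38,"o":88},"wn":{"toh":60,"ur":32}}
After op 3 (remove /wn): {"na":50,"r":{"ifm":38,"o":88}}
After op 4 (replace /r/ifm 90): {"na":50,"r":{"ifm":90,"o":88}}
After op 5 (remove /na): {"r":{"ifm":90,"o":88}}
After op 6 (add /keg 88): {"keg":88,"r":{"ifm":90,"o":88}}
After op 7 (replace /r 3): {"keg":88,"r":3}
Size at the root: 2

Answer: 2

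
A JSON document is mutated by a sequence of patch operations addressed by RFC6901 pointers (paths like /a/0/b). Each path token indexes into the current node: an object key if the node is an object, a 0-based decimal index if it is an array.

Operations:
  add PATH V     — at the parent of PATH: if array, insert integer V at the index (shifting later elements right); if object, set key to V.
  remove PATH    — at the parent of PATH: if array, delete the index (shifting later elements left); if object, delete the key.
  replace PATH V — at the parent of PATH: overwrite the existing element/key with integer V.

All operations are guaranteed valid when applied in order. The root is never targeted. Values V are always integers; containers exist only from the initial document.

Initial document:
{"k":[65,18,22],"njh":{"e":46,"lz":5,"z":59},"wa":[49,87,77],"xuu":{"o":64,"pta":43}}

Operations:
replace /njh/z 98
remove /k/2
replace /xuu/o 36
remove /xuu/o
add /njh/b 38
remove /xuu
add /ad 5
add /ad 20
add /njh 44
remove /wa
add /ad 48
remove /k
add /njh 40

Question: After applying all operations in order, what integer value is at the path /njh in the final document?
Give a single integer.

Answer: 40

Derivation:
After op 1 (replace /njh/z 98): {"k":[65,18,22],"njh":{"e":46,"lz":5,"z":98},"wa":[49,87,77],"xuu":{"o":64,"pta":43}}
After op 2 (remove /k/2): {"k":[65,18],"njh":{"e":46,"lz":5,"z":98},"wa":[49,87,77],"xuu":{"o":64,"pta":43}}
After op 3 (replace /xuu/o 36): {"k":[65,18],"njh":{"e":46,"lz":5,"z":98},"wa":[49,87,77],"xuu":{"o":36,"pta":43}}
After op 4 (remove /xuu/o): {"k":[65,18],"njh":{"e":46,"lz":5,"z":98},"wa":[49,87,77],"xuu":{"pta":43}}
After op 5 (add /njh/b 38): {"k":[65,18],"njh":{"b":38,"e":46,"lz":5,"z":98},"wa":[49,87,77],"xuu":{"pta":43}}
After op 6 (remove /xuu): {"k":[65,18],"njh":{"b":38,"e":46,"lz":5,"z":98},"wa":[49,87,77]}
After op 7 (add /ad 5): {"ad":5,"k":[65,18],"njh":{"b":38,"e":46,"lz":5,"z":98},"wa":[49,87,77]}
After op 8 (add /ad 20): {"ad":20,"k":[65,18],"njh":{"b":38,"e":46,"lz":5,"z":98},"wa":[49,87,77]}
After op 9 (add /njh 44): {"ad":20,"k":[65,18],"njh":44,"wa":[49,87,77]}
After op 10 (remove /wa): {"ad":20,"k":[65,18],"njh":44}
After op 11 (add /ad 48): {"ad":48,"k":[65,18],"njh":44}
After op 12 (remove /k): {"ad":48,"njh":44}
After op 13 (add /njh 40): {"ad":48,"njh":40}
Value at /njh: 40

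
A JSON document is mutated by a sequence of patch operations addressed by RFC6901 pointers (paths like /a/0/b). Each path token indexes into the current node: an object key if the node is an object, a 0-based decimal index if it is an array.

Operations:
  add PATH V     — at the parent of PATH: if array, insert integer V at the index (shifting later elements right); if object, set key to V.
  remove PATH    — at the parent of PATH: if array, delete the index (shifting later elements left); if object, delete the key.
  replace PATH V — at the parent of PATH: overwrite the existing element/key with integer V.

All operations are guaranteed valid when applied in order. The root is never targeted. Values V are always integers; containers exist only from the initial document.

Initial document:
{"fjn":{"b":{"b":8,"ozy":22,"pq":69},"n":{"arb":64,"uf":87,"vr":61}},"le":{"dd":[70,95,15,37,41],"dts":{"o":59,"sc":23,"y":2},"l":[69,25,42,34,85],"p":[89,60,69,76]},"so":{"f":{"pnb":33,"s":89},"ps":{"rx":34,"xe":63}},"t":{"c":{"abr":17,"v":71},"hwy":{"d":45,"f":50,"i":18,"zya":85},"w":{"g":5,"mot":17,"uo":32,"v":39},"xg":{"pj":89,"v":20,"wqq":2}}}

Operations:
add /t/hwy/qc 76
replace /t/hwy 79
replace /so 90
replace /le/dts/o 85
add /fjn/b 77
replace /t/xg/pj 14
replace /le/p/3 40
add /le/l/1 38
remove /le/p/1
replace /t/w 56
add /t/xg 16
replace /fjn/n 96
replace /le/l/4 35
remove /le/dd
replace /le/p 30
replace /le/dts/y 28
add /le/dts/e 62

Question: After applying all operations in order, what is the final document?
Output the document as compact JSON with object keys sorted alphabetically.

After op 1 (add /t/hwy/qc 76): {"fjn":{"b":{"b":8,"ozy":22,"pq":69},"n":{"arb":64,"uf":87,"vr":61}},"le":{"dd":[70,95,15,37,41],"dts":{"o":59,"sc":23,"y":2},"l":[69,25,42,34,85],"p":[89,60,69,76]},"so":{"f":{"pnb":33,"s":89},"ps":{"rx":34,"xe":63}},"t":{"c":{"abr":17,"v":71},"hwy":{"d":45,"f":50,"i":18,"qc":76,"zya":85},"w":{"g":5,"mot":17,"uo":32,"v":39},"xg":{"pj":89,"v":20,"wqq":2}}}
After op 2 (replace /t/hwy 79): {"fjn":{"b":{"b":8,"ozy":22,"pq":69},"n":{"arb":64,"uf":87,"vr":61}},"le":{"dd":[70,95,15,37,41],"dts":{"o":59,"sc":23,"y":2},"l":[69,25,42,34,85],"p":[89,60,69,76]},"so":{"f":{"pnb":33,"s":89},"ps":{"rx":34,"xe":63}},"t":{"c":{"abr":17,"v":71},"hwy":79,"w":{"g":5,"mot":17,"uo":32,"v":39},"xg":{"pj":89,"v":20,"wqq":2}}}
After op 3 (replace /so 90): {"fjn":{"b":{"b":8,"ozy":22,"pq":69},"n":{"arb":64,"uf":87,"vr":61}},"le":{"dd":[70,95,15,37,41],"dts":{"o":59,"sc":23,"y":2},"l":[69,25,42,34,85],"p":[89,60,69,76]},"so":90,"t":{"c":{"abr":17,"v":71},"hwy":79,"w":{"g":5,"mot":17,"uo":32,"v":39},"xg":{"pj":89,"v":20,"wqq":2}}}
After op 4 (replace /le/dts/o 85): {"fjn":{"b":{"b":8,"ozy":22,"pq":69},"n":{"arb":64,"uf":87,"vr":61}},"le":{"dd":[70,95,15,37,41],"dts":{"o":85,"sc":23,"y":2},"l":[69,25,42,34,85],"p":[89,60,69,76]},"so":90,"t":{"c":{"abr":17,"v":71},"hwy":79,"w":{"g":5,"mot":17,"uo":32,"v":39},"xg":{"pj":89,"v":20,"wqq":2}}}
After op 5 (add /fjn/b 77): {"fjn":{"b":77,"n":{"arb":64,"uf":87,"vr":61}},"le":{"dd":[70,95,15,37,41],"dts":{"o":85,"sc":23,"y":2},"l":[69,25,42,34,85],"p":[89,60,69,76]},"so":90,"t":{"c":{"abr":17,"v":71},"hwy":79,"w":{"g":5,"mot":17,"uo":32,"v":39},"xg":{"pj":89,"v":20,"wqq":2}}}
After op 6 (replace /t/xg/pj 14): {"fjn":{"b":77,"n":{"arb":64,"uf":87,"vr":61}},"le":{"dd":[70,95,15,37,41],"dts":{"o":85,"sc":23,"y":2},"l":[69,25,42,34,85],"p":[89,60,69,76]},"so":90,"t":{"c":{"abr":17,"v":71},"hwy":79,"w":{"g":5,"mot":17,"uo":32,"v":39},"xg":{"pj":14,"v":20,"wqq":2}}}
After op 7 (replace /le/p/3 40): {"fjn":{"b":77,"n":{"arb":64,"uf":87,"vr":61}},"le":{"dd":[70,95,15,37,41],"dts":{"o":85,"sc":23,"y":2},"l":[69,25,42,34,85],"p":[89,60,69,40]},"so":90,"t":{"c":{"abr":17,"v":71},"hwy":79,"w":{"g":5,"mot":17,"uo":32,"v":39},"xg":{"pj":14,"v":20,"wqq":2}}}
After op 8 (add /le/l/1 38): {"fjn":{"b":77,"n":{"arb":64,"uf":87,"vr":61}},"le":{"dd":[70,95,15,37,41],"dts":{"o":85,"sc":23,"y":2},"l":[69,38,25,42,34,85],"p":[89,60,69,40]},"so":90,"t":{"c":{"abr":17,"v":71},"hwy":79,"w":{"g":5,"mot":17,"uo":32,"v":39},"xg":{"pj":14,"v":20,"wqq":2}}}
After op 9 (remove /le/p/1): {"fjn":{"b":77,"n":{"arb":64,"uf":87,"vr":61}},"le":{"dd":[70,95,15,37,41],"dts":{"o":85,"sc":23,"y":2},"l":[69,38,25,42,34,85],"p":[89,69,40]},"so":90,"t":{"c":{"abr":17,"v":71},"hwy":79,"w":{"g":5,"mot":17,"uo":32,"v":39},"xg":{"pj":14,"v":20,"wqq":2}}}
After op 10 (replace /t/w 56): {"fjn":{"b":77,"n":{"arb":64,"uf":87,"vr":61}},"le":{"dd":[70,95,15,37,41],"dts":{"o":85,"sc":23,"y":2},"l":[69,38,25,42,34,85],"p":[89,69,40]},"so":90,"t":{"c":{"abr":17,"v":71},"hwy":79,"w":56,"xg":{"pj":14,"v":20,"wqq":2}}}
After op 11 (add /t/xg 16): {"fjn":{"b":77,"n":{"arb":64,"uf":87,"vr":61}},"le":{"dd":[70,95,15,37,41],"dts":{"o":85,"sc":23,"y":2},"l":[69,38,25,42,34,85],"p":[89,69,40]},"so":90,"t":{"c":{"abr":17,"v":71},"hwy":79,"w":56,"xg":16}}
After op 12 (replace /fjn/n 96): {"fjn":{"b":77,"n":96},"le":{"dd":[70,95,15,37,41],"dts":{"o":85,"sc":23,"y":2},"l":[69,38,25,42,34,85],"p":[89,69,40]},"so":90,"t":{"c":{"abr":17,"v":71},"hwy":79,"w":56,"xg":16}}
After op 13 (replace /le/l/4 35): {"fjn":{"b":77,"n":96},"le":{"dd":[70,95,15,37,41],"dts":{"o":85,"sc":23,"y":2},"l":[69,38,25,42,35,85],"p":[89,69,40]},"so":90,"t":{"c":{"abr":17,"v":71},"hwy":79,"w":56,"xg":16}}
After op 14 (remove /le/dd): {"fjn":{"b":77,"n":96},"le":{"dts":{"o":85,"sc":23,"y":2},"l":[69,38,25,42,35,85],"p":[89,69,40]},"so":90,"t":{"c":{"abr":17,"v":71},"hwy":79,"w":56,"xg":16}}
After op 15 (replace /le/p 30): {"fjn":{"b":77,"n":96},"le":{"dts":{"o":85,"sc":23,"y":2},"l":[69,38,25,42,35,85],"p":30},"so":90,"t":{"c":{"abr":17,"v":71},"hwy":79,"w":56,"xg":16}}
After op 16 (replace /le/dts/y 28): {"fjn":{"b":77,"n":96},"le":{"dts":{"o":85,"sc":23,"y":28},"l":[69,38,25,42,35,85],"p":30},"so":90,"t":{"c":{"abr":17,"v":71},"hwy":79,"w":56,"xg":16}}
After op 17 (add /le/dts/e 62): {"fjn":{"b":77,"n":96},"le":{"dts":{"e":62,"o":85,"sc":23,"y":28},"l":[69,38,25,42,35,85],"p":30},"so":90,"t":{"c":{"abr":17,"v":71},"hwy":79,"w":56,"xg":16}}

Answer: {"fjn":{"b":77,"n":96},"le":{"dts":{"e":62,"o":85,"sc":23,"y":28},"l":[69,38,25,42,35,85],"p":30},"so":90,"t":{"c":{"abr":17,"v":71},"hwy":79,"w":56,"xg":16}}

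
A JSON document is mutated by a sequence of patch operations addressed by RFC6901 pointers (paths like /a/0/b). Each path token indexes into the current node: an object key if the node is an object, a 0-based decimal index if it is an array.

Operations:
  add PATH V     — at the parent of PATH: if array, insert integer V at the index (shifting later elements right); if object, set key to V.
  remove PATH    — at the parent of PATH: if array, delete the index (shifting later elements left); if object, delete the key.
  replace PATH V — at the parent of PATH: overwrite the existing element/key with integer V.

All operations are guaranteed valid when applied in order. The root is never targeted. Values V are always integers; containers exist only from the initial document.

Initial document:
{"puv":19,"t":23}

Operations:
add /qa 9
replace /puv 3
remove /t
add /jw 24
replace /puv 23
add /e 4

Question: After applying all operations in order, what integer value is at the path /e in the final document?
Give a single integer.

Answer: 4

Derivation:
After op 1 (add /qa 9): {"puv":19,"qa":9,"t":23}
After op 2 (replace /puv 3): {"puv":3,"qa":9,"t":23}
After op 3 (remove /t): {"puv":3,"qa":9}
After op 4 (add /jw 24): {"jw":24,"puv":3,"qa":9}
After op 5 (replace /puv 23): {"jw":24,"puv":23,"qa":9}
After op 6 (add /e 4): {"e":4,"jw":24,"puv":23,"qa":9}
Value at /e: 4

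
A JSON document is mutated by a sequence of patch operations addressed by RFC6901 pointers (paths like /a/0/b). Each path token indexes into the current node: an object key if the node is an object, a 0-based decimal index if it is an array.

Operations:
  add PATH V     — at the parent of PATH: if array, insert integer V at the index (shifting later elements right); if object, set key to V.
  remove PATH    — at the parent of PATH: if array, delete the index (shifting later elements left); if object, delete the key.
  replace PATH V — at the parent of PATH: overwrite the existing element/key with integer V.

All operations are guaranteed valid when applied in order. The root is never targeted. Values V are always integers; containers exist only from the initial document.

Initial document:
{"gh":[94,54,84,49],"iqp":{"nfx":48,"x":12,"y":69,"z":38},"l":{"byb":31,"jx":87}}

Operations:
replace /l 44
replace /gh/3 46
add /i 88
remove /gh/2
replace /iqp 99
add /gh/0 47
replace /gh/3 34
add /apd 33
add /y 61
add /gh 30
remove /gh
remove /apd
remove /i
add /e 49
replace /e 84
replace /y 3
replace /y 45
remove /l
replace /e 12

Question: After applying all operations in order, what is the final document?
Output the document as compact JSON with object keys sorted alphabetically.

After op 1 (replace /l 44): {"gh":[94,54,84,49],"iqp":{"nfx":48,"x":12,"y":69,"z":38},"l":44}
After op 2 (replace /gh/3 46): {"gh":[94,54,84,46],"iqp":{"nfx":48,"x":12,"y":69,"z":38},"l":44}
After op 3 (add /i 88): {"gh":[94,54,84,46],"i":88,"iqp":{"nfx":48,"x":12,"y":69,"z":38},"l":44}
After op 4 (remove /gh/2): {"gh":[94,54,46],"i":88,"iqp":{"nfx":48,"x":12,"y":69,"z":38},"l":44}
After op 5 (replace /iqp 99): {"gh":[94,54,46],"i":88,"iqp":99,"l":44}
After op 6 (add /gh/0 47): {"gh":[47,94,54,46],"i":88,"iqp":99,"l":44}
After op 7 (replace /gh/3 34): {"gh":[47,94,54,34],"i":88,"iqp":99,"l":44}
After op 8 (add /apd 33): {"apd":33,"gh":[47,94,54,34],"i":88,"iqp":99,"l":44}
After op 9 (add /y 61): {"apd":33,"gh":[47,94,54,34],"i":88,"iqp":99,"l":44,"y":61}
After op 10 (add /gh 30): {"apd":33,"gh":30,"i":88,"iqp":99,"l":44,"y":61}
After op 11 (remove /gh): {"apd":33,"i":88,"iqp":99,"l":44,"y":61}
After op 12 (remove /apd): {"i":88,"iqp":99,"l":44,"y":61}
After op 13 (remove /i): {"iqp":99,"l":44,"y":61}
After op 14 (add /e 49): {"e":49,"iqp":99,"l":44,"y":61}
After op 15 (replace /e 84): {"e":84,"iqp":99,"l":44,"y":61}
After op 16 (replace /y 3): {"e":84,"iqp":99,"l":44,"y":3}
After op 17 (replace /y 45): {"e":84,"iqp":99,"l":44,"y":45}
After op 18 (remove /l): {"e":84,"iqp":99,"y":45}
After op 19 (replace /e 12): {"e":12,"iqp":99,"y":45}

Answer: {"e":12,"iqp":99,"y":45}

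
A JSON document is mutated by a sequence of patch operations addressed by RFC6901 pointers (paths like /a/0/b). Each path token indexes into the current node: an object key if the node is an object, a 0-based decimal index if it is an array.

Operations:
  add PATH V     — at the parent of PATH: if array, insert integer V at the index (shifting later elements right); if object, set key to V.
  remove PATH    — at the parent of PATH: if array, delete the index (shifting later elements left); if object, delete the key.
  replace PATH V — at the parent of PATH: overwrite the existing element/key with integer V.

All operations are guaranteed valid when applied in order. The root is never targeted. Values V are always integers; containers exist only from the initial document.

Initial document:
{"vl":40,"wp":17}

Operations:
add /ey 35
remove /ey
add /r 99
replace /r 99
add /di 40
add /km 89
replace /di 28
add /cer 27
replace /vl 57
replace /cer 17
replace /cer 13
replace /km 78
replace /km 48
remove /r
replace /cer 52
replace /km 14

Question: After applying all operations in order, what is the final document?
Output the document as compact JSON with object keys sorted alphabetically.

After op 1 (add /ey 35): {"ey":35,"vl":40,"wp":17}
After op 2 (remove /ey): {"vl":40,"wp":17}
After op 3 (add /r 99): {"r":99,"vl":40,"wp":17}
After op 4 (replace /r 99): {"r":99,"vl":40,"wp":17}
After op 5 (add /di 40): {"di":40,"r":99,"vl":40,"wp":17}
After op 6 (add /km 89): {"di":40,"km":89,"r":99,"vl":40,"wp":17}
After op 7 (replace /di 28): {"di":28,"km":89,"r":99,"vl":40,"wp":17}
After op 8 (add /cer 27): {"cer":27,"di":28,"km":89,"r":99,"vl":40,"wp":17}
After op 9 (replace /vl 57): {"cer":27,"di":28,"km":89,"r":99,"vl":57,"wp":17}
After op 10 (replace /cer 17): {"cer":17,"di":28,"km":89,"r":99,"vl":57,"wp":17}
After op 11 (replace /cer 13): {"cer":13,"di":28,"km":89,"r":99,"vl":57,"wp":17}
After op 12 (replace /km 78): {"cer":13,"di":28,"km":78,"r":99,"vl":57,"wp":17}
After op 13 (replace /km 48): {"cer":13,"di":28,"km":48,"r":99,"vl":57,"wp":17}
After op 14 (remove /r): {"cer":13,"di":28,"km":48,"vl":57,"wp":17}
After op 15 (replace /cer 52): {"cer":52,"di":28,"km":48,"vl":57,"wp":17}
After op 16 (replace /km 14): {"cer":52,"di":28,"km":14,"vl":57,"wp":17}

Answer: {"cer":52,"di":28,"km":14,"vl":57,"wp":17}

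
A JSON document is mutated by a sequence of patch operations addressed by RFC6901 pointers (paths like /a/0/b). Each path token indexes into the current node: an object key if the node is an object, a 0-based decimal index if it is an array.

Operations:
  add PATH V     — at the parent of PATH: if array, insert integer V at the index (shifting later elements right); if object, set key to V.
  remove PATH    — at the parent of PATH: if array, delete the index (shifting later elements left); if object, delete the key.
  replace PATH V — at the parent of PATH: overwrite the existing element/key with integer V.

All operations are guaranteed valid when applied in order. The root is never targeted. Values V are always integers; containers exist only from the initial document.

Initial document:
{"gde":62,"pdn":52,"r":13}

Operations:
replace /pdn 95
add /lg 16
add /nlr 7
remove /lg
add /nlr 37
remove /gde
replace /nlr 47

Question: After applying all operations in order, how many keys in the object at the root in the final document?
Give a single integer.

Answer: 3

Derivation:
After op 1 (replace /pdn 95): {"gde":62,"pdn":95,"r":13}
After op 2 (add /lg 16): {"gde":62,"lg":16,"pdn":95,"r":13}
After op 3 (add /nlr 7): {"gde":62,"lg":16,"nlr":7,"pdn":95,"r":13}
After op 4 (remove /lg): {"gde":62,"nlr":7,"pdn":95,"r":13}
After op 5 (add /nlr 37): {"gde":62,"nlr":37,"pdn":95,"r":13}
After op 6 (remove /gde): {"nlr":37,"pdn":95,"r":13}
After op 7 (replace /nlr 47): {"nlr":47,"pdn":95,"r":13}
Size at the root: 3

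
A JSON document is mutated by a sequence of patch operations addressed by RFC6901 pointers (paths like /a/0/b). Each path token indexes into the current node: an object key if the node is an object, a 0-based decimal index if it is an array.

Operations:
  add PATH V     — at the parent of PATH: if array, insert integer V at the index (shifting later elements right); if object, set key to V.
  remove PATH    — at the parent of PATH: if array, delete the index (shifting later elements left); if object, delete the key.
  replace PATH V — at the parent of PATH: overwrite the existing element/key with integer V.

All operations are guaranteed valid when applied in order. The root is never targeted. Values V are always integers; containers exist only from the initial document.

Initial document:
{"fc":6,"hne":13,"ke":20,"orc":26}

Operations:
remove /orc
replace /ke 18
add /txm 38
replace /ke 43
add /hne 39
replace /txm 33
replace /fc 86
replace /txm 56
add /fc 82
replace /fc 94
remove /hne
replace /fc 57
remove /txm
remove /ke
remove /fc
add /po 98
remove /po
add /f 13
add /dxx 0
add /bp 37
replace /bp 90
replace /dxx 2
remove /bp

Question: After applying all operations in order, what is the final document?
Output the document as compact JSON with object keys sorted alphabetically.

Answer: {"dxx":2,"f":13}

Derivation:
After op 1 (remove /orc): {"fc":6,"hne":13,"ke":20}
After op 2 (replace /ke 18): {"fc":6,"hne":13,"ke":18}
After op 3 (add /txm 38): {"fc":6,"hne":13,"ke":18,"txm":38}
After op 4 (replace /ke 43): {"fc":6,"hne":13,"ke":43,"txm":38}
After op 5 (add /hne 39): {"fc":6,"hne":39,"ke":43,"txm":38}
After op 6 (replace /txm 33): {"fc":6,"hne":39,"ke":43,"txm":33}
After op 7 (replace /fc 86): {"fc":86,"hne":39,"ke":43,"txm":33}
After op 8 (replace /txm 56): {"fc":86,"hne":39,"ke":43,"txm":56}
After op 9 (add /fc 82): {"fc":82,"hne":39,"ke":43,"txm":56}
After op 10 (replace /fc 94): {"fc":94,"hne":39,"ke":43,"txm":56}
After op 11 (remove /hne): {"fc":94,"ke":43,"txm":56}
After op 12 (replace /fc 57): {"fc":57,"ke":43,"txm":56}
After op 13 (remove /txm): {"fc":57,"ke":43}
After op 14 (remove /ke): {"fc":57}
After op 15 (remove /fc): {}
After op 16 (add /po 98): {"po":98}
After op 17 (remove /po): {}
After op 18 (add /f 13): {"f":13}
After op 19 (add /dxx 0): {"dxx":0,"f":13}
After op 20 (add /bp 37): {"bp":37,"dxx":0,"f":13}
After op 21 (replace /bp 90): {"bp":90,"dxx":0,"f":13}
After op 22 (replace /dxx 2): {"bp":90,"dxx":2,"f":13}
After op 23 (remove /bp): {"dxx":2,"f":13}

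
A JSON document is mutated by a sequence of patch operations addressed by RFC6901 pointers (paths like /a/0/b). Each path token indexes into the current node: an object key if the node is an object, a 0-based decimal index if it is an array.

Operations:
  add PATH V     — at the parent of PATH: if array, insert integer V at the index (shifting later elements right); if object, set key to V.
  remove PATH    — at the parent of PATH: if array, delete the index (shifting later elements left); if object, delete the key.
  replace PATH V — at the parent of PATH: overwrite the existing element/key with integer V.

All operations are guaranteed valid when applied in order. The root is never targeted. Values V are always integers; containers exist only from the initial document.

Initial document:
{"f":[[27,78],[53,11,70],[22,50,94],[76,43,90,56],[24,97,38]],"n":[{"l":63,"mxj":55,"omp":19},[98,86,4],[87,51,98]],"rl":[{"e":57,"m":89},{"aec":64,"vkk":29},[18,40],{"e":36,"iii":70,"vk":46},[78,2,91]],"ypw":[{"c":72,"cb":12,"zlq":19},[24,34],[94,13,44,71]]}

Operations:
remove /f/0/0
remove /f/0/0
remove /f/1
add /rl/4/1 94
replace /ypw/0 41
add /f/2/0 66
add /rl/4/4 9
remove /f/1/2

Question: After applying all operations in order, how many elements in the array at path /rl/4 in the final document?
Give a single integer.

Answer: 5

Derivation:
After op 1 (remove /f/0/0): {"f":[[78],[53,11,70],[22,50,94],[76,43,90,56],[24,97,38]],"n":[{"l":63,"mxj":55,"omp":19},[98,86,4],[87,51,98]],"rl":[{"e":57,"m":89},{"aec":64,"vkk":29},[18,40],{"e":36,"iii":70,"vk":46},[78,2,91]],"ypw":[{"c":72,"cb":12,"zlq":19},[24,34],[94,13,44,71]]}
After op 2 (remove /f/0/0): {"f":[[],[53,11,70],[22,50,94],[76,43,90,56],[24,97,38]],"n":[{"l":63,"mxj":55,"omp":19},[98,86,4],[87,51,98]],"rl":[{"e":57,"m":89},{"aec":64,"vkk":29},[18,40],{"e":36,"iii":70,"vk":46},[78,2,91]],"ypw":[{"c":72,"cb":12,"zlq":19},[24,34],[94,13,44,71]]}
After op 3 (remove /f/1): {"f":[[],[22,50,94],[76,43,90,56],[24,97,38]],"n":[{"l":63,"mxj":55,"omp":19},[98,86,4],[87,51,98]],"rl":[{"e":57,"m":89},{"aec":64,"vkk":29},[18,40],{"e":36,"iii":70,"vk":46},[78,2,91]],"ypw":[{"c":72,"cb":12,"zlq":19},[24,34],[94,13,44,71]]}
After op 4 (add /rl/4/1 94): {"f":[[],[22,50,94],[76,43,90,56],[24,97,38]],"n":[{"l":63,"mxj":55,"omp":19},[98,86,4],[87,51,98]],"rl":[{"e":57,"m":89},{"aec":64,"vkk":29},[18,40],{"e":36,"iii":70,"vk":46},[78,94,2,91]],"ypw":[{"c":72,"cb":12,"zlq":19},[24,34],[94,13,44,71]]}
After op 5 (replace /ypw/0 41): {"f":[[],[22,50,94],[76,43,90,56],[24,97,38]],"n":[{"l":63,"mxj":55,"omp":19},[98,86,4],[87,51,98]],"rl":[{"e":57,"m":89},{"aec":64,"vkk":29},[18,40],{"e":36,"iii":70,"vk":46},[78,94,2,91]],"ypw":[41,[24,34],[94,13,44,71]]}
After op 6 (add /f/2/0 66): {"f":[[],[22,50,94],[66,76,43,90,56],[24,97,38]],"n":[{"l":63,"mxj":55,"omp":19},[98,86,4],[87,51,98]],"rl":[{"e":57,"m":89},{"aec":64,"vkk":29},[18,40],{"e":36,"iii":70,"vk":46},[78,94,2,91]],"ypw":[41,[24,34],[94,13,44,71]]}
After op 7 (add /rl/4/4 9): {"f":[[],[22,50,94],[66,76,43,90,56],[24,97,38]],"n":[{"l":63,"mxj":55,"omp":19},[98,86,4],[87,51,98]],"rl":[{"e":57,"m":89},{"aec":64,"vkk":29},[18,40],{"e":36,"iii":70,"vk":46},[78,94,2,91,9]],"ypw":[41,[24,34],[94,13,44,71]]}
After op 8 (remove /f/1/2): {"f":[[],[22,50],[66,76,43,90,56],[24,97,38]],"n":[{"l":63,"mxj":55,"omp":19},[98,86,4],[87,51,98]],"rl":[{"e":57,"m":89},{"aec":64,"vkk":29},[18,40],{"e":36,"iii":70,"vk":46},[78,94,2,91,9]],"ypw":[41,[24,34],[94,13,44,71]]}
Size at path /rl/4: 5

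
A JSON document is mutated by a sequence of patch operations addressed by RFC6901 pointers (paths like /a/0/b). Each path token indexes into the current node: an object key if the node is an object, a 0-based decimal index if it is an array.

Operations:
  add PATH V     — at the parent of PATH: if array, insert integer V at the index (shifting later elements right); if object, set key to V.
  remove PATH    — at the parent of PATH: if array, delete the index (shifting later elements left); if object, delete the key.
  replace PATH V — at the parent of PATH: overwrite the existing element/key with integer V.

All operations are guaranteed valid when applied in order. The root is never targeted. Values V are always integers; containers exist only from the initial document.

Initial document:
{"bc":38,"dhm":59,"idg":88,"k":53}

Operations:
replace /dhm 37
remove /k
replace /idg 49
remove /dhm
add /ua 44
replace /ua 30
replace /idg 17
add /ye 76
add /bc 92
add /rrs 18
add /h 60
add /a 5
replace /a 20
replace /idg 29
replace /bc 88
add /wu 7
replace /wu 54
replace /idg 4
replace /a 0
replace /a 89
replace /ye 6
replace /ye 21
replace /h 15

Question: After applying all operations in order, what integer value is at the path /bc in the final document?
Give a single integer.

Answer: 88

Derivation:
After op 1 (replace /dhm 37): {"bc":38,"dhm":37,"idg":88,"k":53}
After op 2 (remove /k): {"bc":38,"dhm":37,"idg":88}
After op 3 (replace /idg 49): {"bc":38,"dhm":37,"idg":49}
After op 4 (remove /dhm): {"bc":38,"idg":49}
After op 5 (add /ua 44): {"bc":38,"idg":49,"ua":44}
After op 6 (replace /ua 30): {"bc":38,"idg":49,"ua":30}
After op 7 (replace /idg 17): {"bc":38,"idg":17,"ua":30}
After op 8 (add /ye 76): {"bc":38,"idg":17,"ua":30,"ye":76}
After op 9 (add /bc 92): {"bc":92,"idg":17,"ua":30,"ye":76}
After op 10 (add /rrs 18): {"bc":92,"idg":17,"rrs":18,"ua":30,"ye":76}
After op 11 (add /h 60): {"bc":92,"h":60,"idg":17,"rrs":18,"ua":30,"ye":76}
After op 12 (add /a 5): {"a":5,"bc":92,"h":60,"idg":17,"rrs":18,"ua":30,"ye":76}
After op 13 (replace /a 20): {"a":20,"bc":92,"h":60,"idg":17,"rrs":18,"ua":30,"ye":76}
After op 14 (replace /idg 29): {"a":20,"bc":92,"h":60,"idg":29,"rrs":18,"ua":30,"ye":76}
After op 15 (replace /bc 88): {"a":20,"bc":88,"h":60,"idg":29,"rrs":18,"ua":30,"ye":76}
After op 16 (add /wu 7): {"a":20,"bc":88,"h":60,"idg":29,"rrs":18,"ua":30,"wu":7,"ye":76}
After op 17 (replace /wu 54): {"a":20,"bc":88,"h":60,"idg":29,"rrs":18,"ua":30,"wu":54,"ye":76}
After op 18 (replace /idg 4): {"a":20,"bc":88,"h":60,"idg":4,"rrs":18,"ua":30,"wu":54,"ye":76}
After op 19 (replace /a 0): {"a":0,"bc":88,"h":60,"idg":4,"rrs":18,"ua":30,"wu":54,"ye":76}
After op 20 (replace /a 89): {"a":89,"bc":88,"h":60,"idg":4,"rrs":18,"ua":30,"wu":54,"ye":76}
After op 21 (replace /ye 6): {"a":89,"bc":88,"h":60,"idg":4,"rrs":18,"ua":30,"wu":54,"ye":6}
After op 22 (replace /ye 21): {"a":89,"bc":88,"h":60,"idg":4,"rrs":18,"ua":30,"wu":54,"ye":21}
After op 23 (replace /h 15): {"a":89,"bc":88,"h":15,"idg":4,"rrs":18,"ua":30,"wu":54,"ye":21}
Value at /bc: 88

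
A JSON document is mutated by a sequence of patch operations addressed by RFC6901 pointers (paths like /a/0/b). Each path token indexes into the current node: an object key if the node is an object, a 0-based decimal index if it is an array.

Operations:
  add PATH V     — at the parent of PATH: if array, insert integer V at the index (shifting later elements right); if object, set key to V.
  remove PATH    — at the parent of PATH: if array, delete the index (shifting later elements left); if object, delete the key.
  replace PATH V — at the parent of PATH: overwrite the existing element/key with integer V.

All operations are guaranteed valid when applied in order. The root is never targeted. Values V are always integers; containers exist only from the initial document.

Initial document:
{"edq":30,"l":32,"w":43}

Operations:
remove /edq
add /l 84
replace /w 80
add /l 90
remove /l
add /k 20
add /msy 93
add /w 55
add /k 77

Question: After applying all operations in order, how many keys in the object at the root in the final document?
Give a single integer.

After op 1 (remove /edq): {"l":32,"w":43}
After op 2 (add /l 84): {"l":84,"w":43}
After op 3 (replace /w 80): {"l":84,"w":80}
After op 4 (add /l 90): {"l":90,"w":80}
After op 5 (remove /l): {"w":80}
After op 6 (add /k 20): {"k":20,"w":80}
After op 7 (add /msy 93): {"k":20,"msy":93,"w":80}
After op 8 (add /w 55): {"k":20,"msy":93,"w":55}
After op 9 (add /k 77): {"k":77,"msy":93,"w":55}
Size at the root: 3

Answer: 3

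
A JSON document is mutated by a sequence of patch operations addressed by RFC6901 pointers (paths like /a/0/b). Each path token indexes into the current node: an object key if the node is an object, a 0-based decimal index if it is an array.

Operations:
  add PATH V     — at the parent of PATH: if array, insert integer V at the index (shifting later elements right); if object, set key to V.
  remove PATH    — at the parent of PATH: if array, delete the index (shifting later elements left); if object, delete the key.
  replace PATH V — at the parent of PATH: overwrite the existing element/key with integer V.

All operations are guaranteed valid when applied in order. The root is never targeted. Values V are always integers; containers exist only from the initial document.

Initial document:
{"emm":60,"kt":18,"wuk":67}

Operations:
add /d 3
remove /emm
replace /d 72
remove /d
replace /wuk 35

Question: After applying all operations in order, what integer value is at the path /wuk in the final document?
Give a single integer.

Answer: 35

Derivation:
After op 1 (add /d 3): {"d":3,"emm":60,"kt":18,"wuk":67}
After op 2 (remove /emm): {"d":3,"kt":18,"wuk":67}
After op 3 (replace /d 72): {"d":72,"kt":18,"wuk":67}
After op 4 (remove /d): {"kt":18,"wuk":67}
After op 5 (replace /wuk 35): {"kt":18,"wuk":35}
Value at /wuk: 35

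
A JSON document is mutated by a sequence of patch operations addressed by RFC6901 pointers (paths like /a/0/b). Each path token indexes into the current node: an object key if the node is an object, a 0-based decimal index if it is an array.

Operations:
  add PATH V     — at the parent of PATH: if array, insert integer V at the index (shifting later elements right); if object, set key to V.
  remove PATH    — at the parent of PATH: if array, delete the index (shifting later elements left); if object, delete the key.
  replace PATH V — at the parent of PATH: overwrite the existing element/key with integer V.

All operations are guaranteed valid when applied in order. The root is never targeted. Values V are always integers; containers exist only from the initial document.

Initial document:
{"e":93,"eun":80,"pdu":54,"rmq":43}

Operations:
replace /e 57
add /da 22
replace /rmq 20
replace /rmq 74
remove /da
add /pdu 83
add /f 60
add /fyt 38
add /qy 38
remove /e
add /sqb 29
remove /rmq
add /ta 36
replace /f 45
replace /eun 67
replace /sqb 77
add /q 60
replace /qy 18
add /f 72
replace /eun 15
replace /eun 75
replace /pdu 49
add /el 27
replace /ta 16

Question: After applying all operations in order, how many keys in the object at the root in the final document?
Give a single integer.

After op 1 (replace /e 57): {"e":57,"eun":80,"pdu":54,"rmq":43}
After op 2 (add /da 22): {"da":22,"e":57,"eun":80,"pdu":54,"rmq":43}
After op 3 (replace /rmq 20): {"da":22,"e":57,"eun":80,"pdu":54,"rmq":20}
After op 4 (replace /rmq 74): {"da":22,"e":57,"eun":80,"pdu":54,"rmq":74}
After op 5 (remove /da): {"e":57,"eun":80,"pdu":54,"rmq":74}
After op 6 (add /pdu 83): {"e":57,"eun":80,"pdu":83,"rmq":74}
After op 7 (add /f 60): {"e":57,"eun":80,"f":60,"pdu":83,"rmq":74}
After op 8 (add /fyt 38): {"e":57,"eun":80,"f":60,"fyt":38,"pdu":83,"rmq":74}
After op 9 (add /qy 38): {"e":57,"eun":80,"f":60,"fyt":38,"pdu":83,"qy":38,"rmq":74}
After op 10 (remove /e): {"eun":80,"f":60,"fyt":38,"pdu":83,"qy":38,"rmq":74}
After op 11 (add /sqb 29): {"eun":80,"f":60,"fyt":38,"pdu":83,"qy":38,"rmq":74,"sqb":29}
After op 12 (remove /rmq): {"eun":80,"f":60,"fyt":38,"pdu":83,"qy":38,"sqb":29}
After op 13 (add /ta 36): {"eun":80,"f":60,"fyt":38,"pdu":83,"qy":38,"sqb":29,"ta":36}
After op 14 (replace /f 45): {"eun":80,"f":45,"fyt":38,"pdu":83,"qy":38,"sqb":29,"ta":36}
After op 15 (replace /eun 67): {"eun":67,"f":45,"fyt":38,"pdu":83,"qy":38,"sqb":29,"ta":36}
After op 16 (replace /sqb 77): {"eun":67,"f":45,"fyt":38,"pdu":83,"qy":38,"sqb":77,"ta":36}
After op 17 (add /q 60): {"eun":67,"f":45,"fyt":38,"pdu":83,"q":60,"qy":38,"sqb":77,"ta":36}
After op 18 (replace /qy 18): {"eun":67,"f":45,"fyt":38,"pdu":83,"q":60,"qy":18,"sqb":77,"ta":36}
After op 19 (add /f 72): {"eun":67,"f":72,"fyt":38,"pdu":83,"q":60,"qy":18,"sqb":77,"ta":36}
After op 20 (replace /eun 15): {"eun":15,"f":72,"fyt":38,"pdu":83,"q":60,"qy":18,"sqb":77,"ta":36}
After op 21 (replace /eun 75): {"eun":75,"f":72,"fyt":38,"pdu":83,"q":60,"qy":18,"sqb":77,"ta":36}
After op 22 (replace /pdu 49): {"eun":75,"f":72,"fyt":38,"pdu":49,"q":60,"qy":18,"sqb":77,"ta":36}
After op 23 (add /el 27): {"el":27,"eun":75,"f":72,"fyt":38,"pdu":49,"q":60,"qy":18,"sqb":77,"ta":36}
After op 24 (replace /ta 16): {"el":27,"eun":75,"f":72,"fyt":38,"pdu":49,"q":60,"qy":18,"sqb":77,"ta":16}
Size at the root: 9

Answer: 9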